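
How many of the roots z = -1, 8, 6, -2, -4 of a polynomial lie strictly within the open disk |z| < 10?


Step 1: Check each root:
  z = -1: |-1| = 1 < 10
  z = 8: |8| = 8 < 10
  z = 6: |6| = 6 < 10
  z = -2: |-2| = 2 < 10
  z = -4: |-4| = 4 < 10
Step 2: Count = 5

5


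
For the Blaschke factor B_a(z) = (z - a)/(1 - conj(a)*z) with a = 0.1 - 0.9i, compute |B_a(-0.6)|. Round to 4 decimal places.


Step 1: Numerator z0 - a = -0.6 - (0.1 - 0.9i) = -0.7 + 0.9i
Step 2: Denominator 1 - conj(a)*z0 = 1 - (0.1 + 0.9i)*(-0.6) = 1.06 + 0.54i
Step 3: |z0 - a|^2 = (-0.7)^2 + 0.9^2 = 1.3; |1 - conj(a)*z0|^2 = 1.06^2 + 0.54^2 = 1.4152
Step 4: |B_a(-0.6)| = sqrt(1.3 / 1.4152) = sqrt(0.918598)
Step 5: = 0.9584

0.9584


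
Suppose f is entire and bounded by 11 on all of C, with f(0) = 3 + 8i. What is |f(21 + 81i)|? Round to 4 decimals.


Step 1: By Liouville's theorem, a bounded entire function is constant.
Step 2: f(z) = f(0) = 3 + 8i for all z.
Step 3: |f(w)| = |3 + 8i| = sqrt(9 + 64)
Step 4: = 8.544

8.544


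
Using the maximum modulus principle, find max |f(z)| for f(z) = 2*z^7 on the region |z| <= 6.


Step 1: On |z| = 6, |f(z)| = 2 * |z|^7 = 2 * 6^7
Step 2: By maximum modulus principle, maximum is on boundary.
Step 3: Maximum = 2 * 279936 = 559872

559872


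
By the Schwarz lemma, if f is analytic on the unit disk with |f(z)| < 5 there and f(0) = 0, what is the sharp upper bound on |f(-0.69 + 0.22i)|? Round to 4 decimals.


Step 1: g = f/5 maps D -> D with g(0) = 0, so by the Schwarz lemma |g(z)| <= |z|, i.e. |f(z)| <= 5|z|; this is sharp (f(z) = 5z).
Step 2: |z0|^2 = (-0.69)^2 + 0.22^2 = 0.5245
Step 3: |z0| = sqrt(0.5245) = 0.724224
Step 4: Best bound = 5 * |z0| = 5 * 0.724224 = 3.6211

3.6211


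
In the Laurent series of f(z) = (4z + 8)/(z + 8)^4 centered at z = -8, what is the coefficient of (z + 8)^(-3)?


Step 1: Write the numerator in powers of (z + 8): 4z + 8 = 4(z + 8) + (4*(-8) + 8) = 4(z + 8) - 24
Step 2: Divide by (z + 8)^4: f(z) = -24(z + 8)^(-4) + 4(z + 8)^(-3)
Step 3: This finite sum is the Laurent series of f about z = -8.
Step 4: Coefficient of (z + 8)^(-3) = coefficient of (z + 8) in the re-centred numerator = 4

4


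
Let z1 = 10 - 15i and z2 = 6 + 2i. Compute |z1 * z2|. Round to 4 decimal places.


Step 1: |z1| = sqrt(10^2 + (-15)^2) = sqrt(325)
Step 2: |z2| = sqrt(6^2 + 2^2) = sqrt(40)
Step 3: |z1*z2| = |z1|*|z2| = sqrt(325) * sqrt(40) = sqrt(325 * 40) = sqrt(13000)
Step 4: = 114.0175

114.0175


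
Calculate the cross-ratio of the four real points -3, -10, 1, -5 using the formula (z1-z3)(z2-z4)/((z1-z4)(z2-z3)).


Step 1: (z1-z3)(z2-z4) = (-4) * (-5) = 20
Step 2: (z1-z4)(z2-z3) = 2 * (-11) = -22
Step 3: Cross-ratio = -20/22 = -10/11

-10/11


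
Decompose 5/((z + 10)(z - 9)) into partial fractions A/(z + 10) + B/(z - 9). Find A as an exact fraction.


Step 1: Multiply both sides by (z + 10) and set z = -10
Step 2: A = 5 / (-10 - 9)
Step 3: A = 5 / (-19)
Step 4: A = -5/19

-5/19


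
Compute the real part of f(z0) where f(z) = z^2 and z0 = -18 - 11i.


Step 1: z0 = -18 - 11i
Step 2: z0^2 = (-18)^2 - (-11)^2 + 396i
Step 3: real part = 324 - 121 = 203

203


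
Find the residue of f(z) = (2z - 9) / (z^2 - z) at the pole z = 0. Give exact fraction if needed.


Step 1: Q(z) = z^2 - z = (z)(z - 1)
Step 2: Q'(z) = 2z - 1
Step 3: Q'(0) = -1, P(0) = -9
Step 4: Res = P(0)/Q'(0) = -9/(-1) = 9

9


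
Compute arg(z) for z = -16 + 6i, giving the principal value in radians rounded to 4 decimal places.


Step 1: z = -16 + 6i
Step 2: arg(z) = atan2(6, -16)
Step 3: arg(z) = 2.7828

2.7828


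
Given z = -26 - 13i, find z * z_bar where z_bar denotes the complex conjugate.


Step 1: conj(z) = -26 + 13i
Step 2: z * conj(z) = (-26)^2 + (-13)^2
Step 3: = 676 + 169 = 845

845


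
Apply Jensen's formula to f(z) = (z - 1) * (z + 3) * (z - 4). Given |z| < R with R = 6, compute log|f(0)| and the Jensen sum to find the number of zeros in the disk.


Jensen's formula: (1/2pi)*integral log|f(Re^it)|dt = log|f(0)| + sum_{|a_k|<R} log(R/|a_k|)
Step 1: f(0) = (-1) * 3 * (-4) = 12
Step 2: log|f(0)| = log|1| + log|-3| + log|4| = 2.4849
Step 3: Zeros inside |z| < 6: 1, -3, 4
Step 4: Jensen sum = log(6/1) + log(6/3) + log(6/4) = 2.8904
Step 5: n(R) = number of terms in the Jensen sum = count of zeros inside |z| < 6 = 3

3


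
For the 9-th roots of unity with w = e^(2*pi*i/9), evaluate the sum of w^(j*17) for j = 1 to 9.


Step 1: The sum sum_{j=1}^{n} w^(k*j) equals n if n | k, else 0.
Step 2: Here n = 9, k = 17
Step 3: Does n divide k? 9 | 17 -> False
Step 4: Sum = 0

0


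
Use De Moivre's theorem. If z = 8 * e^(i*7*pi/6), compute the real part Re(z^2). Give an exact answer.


Step 1: By De Moivre's theorem, z^2 = 8^2 * e^(i*2*7*pi/6) = 64 * (cos(7*pi/3) + i*sin(7*pi/3))
Step 2: |z|^2 = 8^2 = 64
Step 3: Reduce the angle mod 2*pi: 7*pi/3 - 2*pi = pi/3
Step 4: cos(pi/3) = 1/2
Step 5: Re(z^2) = 64 * 1/2 = 32

32


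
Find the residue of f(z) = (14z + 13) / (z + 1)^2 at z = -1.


Step 1: Pole of order 2 at z = -1
Step 2: Res = lim d/dz [(z + 1)^2 * f(z)] as z -> -1
Step 3: (z + 1)^2 * f(z) = 14z + 13
Step 4: d/dz[14z + 13] = 14

14


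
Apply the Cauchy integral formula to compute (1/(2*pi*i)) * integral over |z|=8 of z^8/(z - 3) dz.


Step 1: f(z) = z^8, a = 3 is inside |z| = 8
Step 2: By Cauchy integral formula: (1/(2pi*i)) * integral = f(a)
Step 3: f(3) = 3^8 = 6561

6561


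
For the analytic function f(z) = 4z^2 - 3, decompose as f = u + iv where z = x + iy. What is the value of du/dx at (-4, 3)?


Step 1: f(z) = 4(x+iy)^2 - 3
Step 2: u = 4(x^2 - y^2) - 3
Step 3: u_x = 8x + 0
Step 4: At (-4, 3): u_x = -32 + 0 = -32

-32


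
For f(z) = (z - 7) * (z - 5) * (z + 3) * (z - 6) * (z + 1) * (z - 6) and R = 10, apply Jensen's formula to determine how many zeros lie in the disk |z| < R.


Jensen's formula: (1/2pi)*integral log|f(Re^it)|dt = log|f(0)| + sum_{|a_k|<R} log(R/|a_k|)
Step 1: f(0) = (-7) * (-5) * 3 * (-6) * 1 * (-6) = 3780
Step 2: log|f(0)| = log|7| + log|5| + log|-3| + log|6| + log|-1| + log|6| = 8.2375
Step 3: Zeros inside |z| < 10: 7, 5, -3, 6, -1, 6
Step 4: Jensen sum = log(10/7) + log(10/5) + log(10/3) + log(10/6) + log(10/1) + log(10/6) = 5.578
Step 5: n(R) = number of terms in the Jensen sum = count of zeros inside |z| < 10 = 6

6


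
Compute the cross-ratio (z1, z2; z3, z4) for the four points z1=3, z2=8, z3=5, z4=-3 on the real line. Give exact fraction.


Step 1: (z1-z3)(z2-z4) = (-2) * 11 = -22
Step 2: (z1-z4)(z2-z3) = 6 * 3 = 18
Step 3: Cross-ratio = -22/18 = -11/9

-11/9


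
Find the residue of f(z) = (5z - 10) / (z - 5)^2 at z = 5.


Step 1: Pole of order 2 at z = 5
Step 2: Res = lim d/dz [(z - 5)^2 * f(z)] as z -> 5
Step 3: (z - 5)^2 * f(z) = 5z - 10
Step 4: d/dz[5z - 10] = 5

5


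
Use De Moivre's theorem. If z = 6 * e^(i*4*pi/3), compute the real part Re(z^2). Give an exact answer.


Step 1: By De Moivre's theorem, z^2 = 6^2 * e^(i*2*4*pi/3) = 36 * (cos(8*pi/3) + i*sin(8*pi/3))
Step 2: |z|^2 = 6^2 = 36
Step 3: Reduce the angle mod 2*pi: 8*pi/3 - 2*pi = 2*pi/3
Step 4: cos(2*pi/3) = -1/2
Step 5: Re(z^2) = 36 * (-1/2) = -18

-18


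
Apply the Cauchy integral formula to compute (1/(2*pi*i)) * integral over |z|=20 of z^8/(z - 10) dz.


Step 1: f(z) = z^8, a = 10 is inside |z| = 20
Step 2: By Cauchy integral formula: (1/(2pi*i)) * integral = f(a)
Step 3: f(10) = 10^8 = 100000000

100000000


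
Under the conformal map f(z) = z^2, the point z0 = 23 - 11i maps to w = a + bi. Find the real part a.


Step 1: z0 = 23 - 11i
Step 2: z0^2 = 23^2 - (-11)^2 - 506i
Step 3: real part = 529 - 121 = 408

408


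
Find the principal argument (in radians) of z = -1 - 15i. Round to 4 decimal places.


Step 1: z = -1 - 15i
Step 2: arg(z) = atan2(-15, -1)
Step 3: arg(z) = -1.6374

-1.6374


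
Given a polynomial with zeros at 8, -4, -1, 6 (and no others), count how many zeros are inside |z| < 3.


Step 1: Check each root:
  z = 8: |8| = 8 >= 3
  z = -4: |-4| = 4 >= 3
  z = -1: |-1| = 1 < 3
  z = 6: |6| = 6 >= 3
Step 2: Count = 1

1


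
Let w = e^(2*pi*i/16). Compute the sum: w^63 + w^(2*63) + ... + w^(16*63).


Step 1: The sum sum_{j=1}^{n} w^(k*j) equals n if n | k, else 0.
Step 2: Here n = 16, k = 63
Step 3: Does n divide k? 16 | 63 -> False
Step 4: Sum = 0

0


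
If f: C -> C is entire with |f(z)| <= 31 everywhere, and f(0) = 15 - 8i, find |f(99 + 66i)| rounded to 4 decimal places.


Step 1: By Liouville's theorem, a bounded entire function is constant.
Step 2: f(z) = f(0) = 15 - 8i for all z.
Step 3: |f(w)| = |15 - 8i| = sqrt(225 + 64)
Step 4: = 17.0

17.0


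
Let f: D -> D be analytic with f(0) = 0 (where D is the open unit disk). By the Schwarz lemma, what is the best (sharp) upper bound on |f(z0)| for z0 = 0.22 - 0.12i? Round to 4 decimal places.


Step 1: Schwarz lemma: if f: D -> D is analytic with f(0) = 0, then |f(z)| <= |z| for all z in D, and this is sharp (f(z) = z).
Step 2: |z0|^2 = 0.22^2 + (-0.12)^2 = 0.0628
Step 3: |z0| = sqrt(0.0628) = 0.250599
Step 4: Best bound = |z0| = 0.2506

0.2506


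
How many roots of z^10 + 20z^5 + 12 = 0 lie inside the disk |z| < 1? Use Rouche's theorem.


Step 1: On |z| = 1 the three terms have sizes |z^10| = 1^10 = 1, |20z^5| = 20*1^5 = 20, |12| = 12
Step 2: The dominant term is g(z) = 20z^5; let h(z) = z^10 + 12 so f = g + h
Step 3: On |z| = 1: |g| = 20 and |h| <= 1 + 12 = 13
Step 4: Since 20 > 13, |h| < |g| on |z| = 1, so by Rouche f has the same number of zeros as g inside |z| < 1
Step 5: g(z) = 20z^5 has 5 zeros (at the origin, multiplicity 5) inside |z| < 1. Answer = 5

5


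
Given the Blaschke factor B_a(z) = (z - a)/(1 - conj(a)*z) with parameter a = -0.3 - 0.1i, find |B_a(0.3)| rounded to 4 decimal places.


Step 1: Numerator z0 - a = 0.3 - (-0.3 - 0.1i) = 0.6 + 0.1i
Step 2: Denominator 1 - conj(a)*z0 = 1 - (-0.3 + 0.1i)*0.3 = 1.09 - 0.03i
Step 3: |z0 - a|^2 = 0.6^2 + 0.1^2 = 0.37; |1 - conj(a)*z0|^2 = 1.09^2 + (-0.03)^2 = 1.189
Step 4: |B_a(0.3)| = sqrt(0.37 / 1.189) = sqrt(0.311186)
Step 5: = 0.5578

0.5578


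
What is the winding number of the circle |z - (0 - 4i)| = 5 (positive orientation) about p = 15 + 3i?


Step 1: Center c = (0, -4), radius = 5
Step 2: |p - c|^2 = 15^2 + 7^2 = 274
Step 3: r^2 = 25
Step 4: |p-c| > r so winding number = 0

0


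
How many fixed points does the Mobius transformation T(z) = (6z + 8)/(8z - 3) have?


Step 1: Fixed points satisfy T(z) = z
Step 2: 8z^2 - 9z - 8 = 0
Step 3: Discriminant = (-9)^2 - 4*8*(-8) = 337
Step 4: Number of fixed points = 2

2


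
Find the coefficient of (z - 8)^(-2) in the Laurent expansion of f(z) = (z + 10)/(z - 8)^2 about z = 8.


Step 1: Write the numerator in powers of (z - 8): z + 10 = (z - 8) + (1*8 + 10) = (z - 8) + 18
Step 2: Divide by (z - 8)^2: f(z) = 18(z - 8)^(-2) + (z - 8)^(-1)
Step 3: This finite sum is the Laurent series of f about z = 8.
Step 4: Coefficient of (z - 8)^(-2) = 1*8 + 10 = 18

18


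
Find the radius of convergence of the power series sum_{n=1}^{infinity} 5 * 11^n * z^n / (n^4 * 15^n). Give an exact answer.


Step 1: General term a_n = 5 * 11^n / (n^4 * 15^n)
Step 2: By the root test, |a_n|^(1/n) = 5^(1/n) * 11 / (n^(4/n) * 15) -> 11/15 as n -> infinity (since 5^(1/n) -> 1 and n^(4/n) -> 1)
Step 3: R = 1/lim|a_n|^(1/n) = 15/11

15/11


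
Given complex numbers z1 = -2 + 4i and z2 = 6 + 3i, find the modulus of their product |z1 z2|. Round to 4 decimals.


Step 1: |z1| = sqrt((-2)^2 + 4^2) = sqrt(20)
Step 2: |z2| = sqrt(6^2 + 3^2) = sqrt(45)
Step 3: |z1*z2| = |z1|*|z2| = sqrt(20) * sqrt(45) = sqrt(20 * 45) = sqrt(900)
Step 4: = 30.0

30.0


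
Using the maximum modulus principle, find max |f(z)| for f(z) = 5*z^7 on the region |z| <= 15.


Step 1: On |z| = 15, |f(z)| = 5 * |z|^7 = 5 * 15^7
Step 2: By maximum modulus principle, maximum is on boundary.
Step 3: Maximum = 5 * 170859375 = 854296875

854296875


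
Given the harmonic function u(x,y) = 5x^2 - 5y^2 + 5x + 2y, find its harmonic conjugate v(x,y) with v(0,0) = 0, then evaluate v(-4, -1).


Step 1: v_x = -u_y = 10y - 2
Step 2: v_y = u_x = 10x + 5
Step 3: v = 10xy - 2x + 5y + C
Step 4: v(0,0) = 0 => C = 0
Step 5: v(-4, -1) = 43

43


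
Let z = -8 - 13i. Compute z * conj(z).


Step 1: conj(z) = -8 + 13i
Step 2: z * conj(z) = (-8)^2 + (-13)^2
Step 3: = 64 + 169 = 233

233


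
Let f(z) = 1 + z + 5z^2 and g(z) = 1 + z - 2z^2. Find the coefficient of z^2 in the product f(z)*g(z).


Step 1: z^2 term in f*g comes from: (1)*(-2z^2) + (z)*(z) + (5z^2)*(1)
Step 2: = -2 + 1 + 5
Step 3: = 4

4


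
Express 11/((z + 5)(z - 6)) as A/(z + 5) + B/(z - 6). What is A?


Step 1: Multiply both sides by (z + 5) and set z = -5
Step 2: A = 11 / (-5 - 6)
Step 3: A = 11 / (-11)
Step 4: A = -1

-1


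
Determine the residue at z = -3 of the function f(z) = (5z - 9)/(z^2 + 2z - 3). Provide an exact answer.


Step 1: Q(z) = z^2 + 2z - 3 = (z + 3)(z - 1)
Step 2: Q'(z) = 2z + 2
Step 3: Q'(-3) = -4, P(-3) = -24
Step 4: Res = P(-3)/Q'(-3) = -24/(-4) = 6

6


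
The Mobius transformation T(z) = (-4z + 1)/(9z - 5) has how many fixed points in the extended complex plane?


Step 1: Fixed points satisfy T(z) = z
Step 2: 9z^2 - z - 1 = 0
Step 3: Discriminant = (-1)^2 - 4*9*(-1) = 37
Step 4: Number of fixed points = 2

2


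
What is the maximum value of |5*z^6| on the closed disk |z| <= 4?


Step 1: On |z| = 4, |f(z)| = 5 * |z|^6 = 5 * 4^6
Step 2: By maximum modulus principle, maximum is on boundary.
Step 3: Maximum = 5 * 4096 = 20480

20480


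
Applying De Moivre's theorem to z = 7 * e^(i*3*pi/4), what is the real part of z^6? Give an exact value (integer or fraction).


Step 1: By De Moivre's theorem, z^6 = 7^6 * e^(i*6*3*pi/4) = 117649 * (cos(9*pi/2) + i*sin(9*pi/2))
Step 2: |z|^6 = 7^6 = 117649
Step 3: Reduce the angle mod 2*pi: 9*pi/2 - 4*pi = pi/2
Step 4: cos(pi/2) = 0
Step 5: Re(z^6) = 117649 * 0 = 0

0


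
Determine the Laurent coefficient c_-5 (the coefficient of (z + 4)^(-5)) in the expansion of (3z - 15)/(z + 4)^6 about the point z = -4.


Step 1: Write the numerator in powers of (z + 4): 3z - 15 = 3(z + 4) + (3*(-4) - 15) = 3(z + 4) - 27
Step 2: Divide by (z + 4)^6: f(z) = -27(z + 4)^(-6) + 3(z + 4)^(-5)
Step 3: This finite sum is the Laurent series of f about z = -4.
Step 4: Coefficient of (z + 4)^(-5) = coefficient of (z + 4) in the re-centred numerator = 3

3


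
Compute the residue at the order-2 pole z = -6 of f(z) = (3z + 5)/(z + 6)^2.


Step 1: Pole of order 2 at z = -6
Step 2: Res = lim d/dz [(z + 6)^2 * f(z)] as z -> -6
Step 3: (z + 6)^2 * f(z) = 3z + 5
Step 4: d/dz[3z + 5] = 3

3


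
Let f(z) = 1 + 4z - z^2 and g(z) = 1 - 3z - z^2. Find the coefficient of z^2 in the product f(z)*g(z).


Step 1: z^2 term in f*g comes from: (1)*(-z^2) + (4z)*(-3z) + (-z^2)*(1)
Step 2: = -1 - 12 - 1
Step 3: = -14

-14


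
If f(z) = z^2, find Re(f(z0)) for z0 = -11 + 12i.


Step 1: z0 = -11 + 12i
Step 2: z0^2 = (-11)^2 - 12^2 - 264i
Step 3: real part = 121 - 144 = -23

-23


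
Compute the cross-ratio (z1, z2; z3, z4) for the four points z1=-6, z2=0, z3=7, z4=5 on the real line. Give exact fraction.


Step 1: (z1-z3)(z2-z4) = (-13) * (-5) = 65
Step 2: (z1-z4)(z2-z3) = (-11) * (-7) = 77
Step 3: Cross-ratio = 65/77 = 65/77

65/77


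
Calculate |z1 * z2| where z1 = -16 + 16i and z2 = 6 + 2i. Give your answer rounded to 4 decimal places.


Step 1: |z1| = sqrt((-16)^2 + 16^2) = sqrt(512)
Step 2: |z2| = sqrt(6^2 + 2^2) = sqrt(40)
Step 3: |z1*z2| = |z1|*|z2| = sqrt(512) * sqrt(40) = sqrt(512 * 40) = sqrt(20480)
Step 4: = 143.1084

143.1084


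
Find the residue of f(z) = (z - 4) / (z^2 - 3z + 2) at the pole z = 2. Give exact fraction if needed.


Step 1: Q(z) = z^2 - 3z + 2 = (z - 2)(z - 1)
Step 2: Q'(z) = 2z - 3
Step 3: Q'(2) = 1, P(2) = -2
Step 4: Res = P(2)/Q'(2) = -2/1 = -2

-2


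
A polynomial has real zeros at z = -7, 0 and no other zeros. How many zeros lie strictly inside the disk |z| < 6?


Step 1: Check each root:
  z = -7: |-7| = 7 >= 6
  z = 0: |0| = 0 < 6
Step 2: Count = 1

1


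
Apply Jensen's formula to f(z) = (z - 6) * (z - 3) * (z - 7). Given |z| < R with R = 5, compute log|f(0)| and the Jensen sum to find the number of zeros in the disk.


Jensen's formula: (1/2pi)*integral log|f(Re^it)|dt = log|f(0)| + sum_{|a_k|<R} log(R/|a_k|)
Step 1: f(0) = (-6) * (-3) * (-7) = -126
Step 2: log|f(0)| = log|6| + log|3| + log|7| = 4.8363
Step 3: Zeros inside |z| < 5: 3
Step 4: Jensen sum = log(5/3) = 0.5108
Step 5: n(R) = number of terms in the Jensen sum = count of zeros inside |z| < 5 = 1

1


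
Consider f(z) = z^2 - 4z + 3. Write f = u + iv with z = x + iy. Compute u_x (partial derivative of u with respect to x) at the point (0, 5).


Step 1: f(z) = (x+iy)^2 - 4(x+iy) + 3
Step 2: u = (x^2 - y^2) - 4x + 3
Step 3: u_x = 2x - 4
Step 4: At (0, 5): u_x = 0 - 4 = -4

-4


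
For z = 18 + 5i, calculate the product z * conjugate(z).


Step 1: conj(z) = 18 - 5i
Step 2: z * conj(z) = 18^2 + 5^2
Step 3: = 324 + 25 = 349

349


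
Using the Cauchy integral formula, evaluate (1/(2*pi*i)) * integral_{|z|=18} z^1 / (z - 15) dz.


Step 1: f(z) = z^1, a = 15 is inside |z| = 18
Step 2: By Cauchy integral formula: (1/(2pi*i)) * integral = f(a)
Step 3: f(15) = 15^1 = 15

15


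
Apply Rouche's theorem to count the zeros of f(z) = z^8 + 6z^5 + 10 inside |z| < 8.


Step 1: On |z| = 8 the three terms have sizes |z^8| = 8^8 = 16777216, |6z^5| = 6*8^5 = 196608, |10| = 10
Step 2: The dominant term is g(z) = z^8; let h(z) = 6z^5 + 10 so f = g + h
Step 3: On |z| = 8: |g| = 16777216 and |h| <= 196608 + 10 = 196618
Step 4: Since 16777216 > 196618, |h| < |g| on |z| = 8, so by Rouche f has the same number of zeros as g inside |z| < 8
Step 5: g(z) = z^8 has 8 zeros (all at the origin) inside |z| < 8. Answer = 8

8


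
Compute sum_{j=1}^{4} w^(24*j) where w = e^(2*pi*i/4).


Step 1: The sum sum_{j=1}^{n} w^(k*j) equals n if n | k, else 0.
Step 2: Here n = 4, k = 24
Step 3: Does n divide k? 4 | 24 -> True
Step 4: Sum = 4

4


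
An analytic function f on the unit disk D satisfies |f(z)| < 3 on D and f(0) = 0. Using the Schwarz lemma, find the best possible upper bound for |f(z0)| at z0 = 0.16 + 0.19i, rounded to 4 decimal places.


Step 1: g = f/3 maps D -> D with g(0) = 0, so by the Schwarz lemma |g(z)| <= |z|, i.e. |f(z)| <= 3|z|; this is sharp (f(z) = 3z).
Step 2: |z0|^2 = 0.16^2 + 0.19^2 = 0.0617
Step 3: |z0| = sqrt(0.0617) = 0.248395
Step 4: Best bound = 3 * |z0| = 3 * 0.248395 = 0.7452

0.7452


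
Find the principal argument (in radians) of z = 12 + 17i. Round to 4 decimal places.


Step 1: z = 12 + 17i
Step 2: arg(z) = atan2(17, 12)
Step 3: arg(z) = 0.9561

0.9561


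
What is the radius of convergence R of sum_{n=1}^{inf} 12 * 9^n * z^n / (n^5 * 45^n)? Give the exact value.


Step 1: General term a_n = 12 * 9^n / (n^5 * 45^n)
Step 2: By the root test, |a_n|^(1/n) = 12^(1/n) * 9 / (n^(5/n) * 45) -> 9/45 as n -> infinity (since 12^(1/n) -> 1 and n^(5/n) -> 1)
Step 3: R = 1/lim|a_n|^(1/n) = 45/9 = 5

5


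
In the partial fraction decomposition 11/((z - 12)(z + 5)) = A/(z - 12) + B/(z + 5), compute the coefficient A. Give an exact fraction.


Step 1: Multiply both sides by (z - 12) and set z = 12
Step 2: A = 11 / (12 + 5)
Step 3: A = 11 / 17
Step 4: A = 11/17

11/17


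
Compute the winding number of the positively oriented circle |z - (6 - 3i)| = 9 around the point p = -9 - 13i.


Step 1: Center c = (6, -3), radius = 9
Step 2: |p - c|^2 = (-15)^2 + (-10)^2 = 325
Step 3: r^2 = 81
Step 4: |p-c| > r so winding number = 0

0


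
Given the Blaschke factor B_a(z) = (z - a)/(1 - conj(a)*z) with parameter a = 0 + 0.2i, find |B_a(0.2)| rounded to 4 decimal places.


Step 1: Numerator z0 - a = 0.2 - (0 + 0.2i) = 0.2 - 0.2i
Step 2: Denominator 1 - conj(a)*z0 = 1 - (0 - 0.2i)*0.2 = 1 + 0.04i
Step 3: |z0 - a|^2 = 0.2^2 + (-0.2)^2 = 0.08; |1 - conj(a)*z0|^2 = 1^2 + 0.04^2 = 1.0016
Step 4: |B_a(0.2)| = sqrt(0.08 / 1.0016) = sqrt(0.079872)
Step 5: = 0.2826

0.2826


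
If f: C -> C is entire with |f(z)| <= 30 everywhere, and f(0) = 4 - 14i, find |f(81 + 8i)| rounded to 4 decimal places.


Step 1: By Liouville's theorem, a bounded entire function is constant.
Step 2: f(z) = f(0) = 4 - 14i for all z.
Step 3: |f(w)| = |4 - 14i| = sqrt(16 + 196)
Step 4: = 14.5602

14.5602


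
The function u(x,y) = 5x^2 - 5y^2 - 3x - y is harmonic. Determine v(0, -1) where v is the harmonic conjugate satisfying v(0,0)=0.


Step 1: v_x = -u_y = 10y + 1
Step 2: v_y = u_x = 10x - 3
Step 3: v = 10xy + x - 3y + C
Step 4: v(0,0) = 0 => C = 0
Step 5: v(0, -1) = 3

3


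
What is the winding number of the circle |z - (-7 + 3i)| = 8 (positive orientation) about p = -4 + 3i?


Step 1: Center c = (-7, 3), radius = 8
Step 2: |p - c|^2 = 3^2 + 0^2 = 9
Step 3: r^2 = 64
Step 4: |p-c| < r so winding number = 1

1


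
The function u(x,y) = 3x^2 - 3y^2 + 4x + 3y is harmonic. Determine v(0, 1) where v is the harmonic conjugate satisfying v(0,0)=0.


Step 1: v_x = -u_y = 6y - 3
Step 2: v_y = u_x = 6x + 4
Step 3: v = 6xy - 3x + 4y + C
Step 4: v(0,0) = 0 => C = 0
Step 5: v(0, 1) = 4

4


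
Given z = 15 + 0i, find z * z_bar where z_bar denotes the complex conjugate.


Step 1: conj(z) = 15 - 0i
Step 2: z * conj(z) = 15^2 + 0^2
Step 3: = 225 + 0 = 225

225


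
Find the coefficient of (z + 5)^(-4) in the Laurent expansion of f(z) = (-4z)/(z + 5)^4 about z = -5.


Step 1: Write the numerator in powers of (z + 5): -4z = -4(z + 5) + (-4*(-5) + 0) = -4(z + 5) + 20
Step 2: Divide by (z + 5)^4: f(z) = 20(z + 5)^(-4) - 4(z + 5)^(-3)
Step 3: This finite sum is the Laurent series of f about z = -5.
Step 4: Coefficient of (z + 5)^(-4) = -4*(-5) + 0 = 20

20


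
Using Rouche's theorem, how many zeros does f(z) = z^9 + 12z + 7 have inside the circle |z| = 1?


Step 1: On |z| = 1 the three terms have sizes |z^9| = 1^9 = 1, |12z| = 12*1 = 12, |7| = 7
Step 2: The dominant term is g(z) = 12z; let h(z) = z^9 + 7 so f = g + h
Step 3: On |z| = 1: |g| = 12 and |h| <= 1 + 7 = 8
Step 4: Since 12 > 8, |h| < |g| on |z| = 1, so by Rouche f has the same number of zeros as g inside |z| < 1
Step 5: g(z) = 12z has 1 zero (at the origin, multiplicity 1) inside |z| < 1. Answer = 1

1


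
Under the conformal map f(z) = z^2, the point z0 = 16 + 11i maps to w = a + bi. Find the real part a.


Step 1: z0 = 16 + 11i
Step 2: z0^2 = 16^2 - 11^2 + 352i
Step 3: real part = 256 - 121 = 135

135


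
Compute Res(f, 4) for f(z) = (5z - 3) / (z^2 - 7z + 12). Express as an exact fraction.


Step 1: Q(z) = z^2 - 7z + 12 = (z - 4)(z - 3)
Step 2: Q'(z) = 2z - 7
Step 3: Q'(4) = 1, P(4) = 17
Step 4: Res = P(4)/Q'(4) = 17/1 = 17

17


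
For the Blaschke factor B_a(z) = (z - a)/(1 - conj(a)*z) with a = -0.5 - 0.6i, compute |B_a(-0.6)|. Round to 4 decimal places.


Step 1: Numerator z0 - a = -0.6 - (-0.5 - 0.6i) = -0.1 + 0.6i
Step 2: Denominator 1 - conj(a)*z0 = 1 - (-0.5 + 0.6i)*(-0.6) = 0.7 + 0.36i
Step 3: |z0 - a|^2 = (-0.1)^2 + 0.6^2 = 0.37; |1 - conj(a)*z0|^2 = 0.7^2 + 0.36^2 = 0.6196
Step 4: |B_a(-0.6)| = sqrt(0.37 / 0.6196) = sqrt(0.597159)
Step 5: = 0.7728

0.7728


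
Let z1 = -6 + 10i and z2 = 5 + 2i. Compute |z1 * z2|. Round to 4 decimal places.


Step 1: |z1| = sqrt((-6)^2 + 10^2) = sqrt(136)
Step 2: |z2| = sqrt(5^2 + 2^2) = sqrt(29)
Step 3: |z1*z2| = |z1|*|z2| = sqrt(136) * sqrt(29) = sqrt(136 * 29) = sqrt(3944)
Step 4: = 62.8013

62.8013


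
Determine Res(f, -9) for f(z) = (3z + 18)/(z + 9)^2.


Step 1: Pole of order 2 at z = -9
Step 2: Res = lim d/dz [(z + 9)^2 * f(z)] as z -> -9
Step 3: (z + 9)^2 * f(z) = 3z + 18
Step 4: d/dz[3z + 18] = 3

3


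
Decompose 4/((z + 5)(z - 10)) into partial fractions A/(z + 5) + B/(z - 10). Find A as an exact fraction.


Step 1: Multiply both sides by (z + 5) and set z = -5
Step 2: A = 4 / (-5 - 10)
Step 3: A = 4 / (-15)
Step 4: A = -4/15

-4/15


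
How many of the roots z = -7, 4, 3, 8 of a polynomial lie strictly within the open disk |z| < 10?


Step 1: Check each root:
  z = -7: |-7| = 7 < 10
  z = 4: |4| = 4 < 10
  z = 3: |3| = 3 < 10
  z = 8: |8| = 8 < 10
Step 2: Count = 4

4


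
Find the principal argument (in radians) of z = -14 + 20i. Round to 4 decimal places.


Step 1: z = -14 + 20i
Step 2: arg(z) = atan2(20, -14)
Step 3: arg(z) = 2.1815

2.1815


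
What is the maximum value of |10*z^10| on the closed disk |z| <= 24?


Step 1: On |z| = 24, |f(z)| = 10 * |z|^10 = 10 * 24^10
Step 2: By maximum modulus principle, maximum is on boundary.
Step 3: Maximum = 10 * 63403380965376 = 634033809653760

634033809653760


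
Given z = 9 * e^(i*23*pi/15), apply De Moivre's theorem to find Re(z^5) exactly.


Step 1: By De Moivre's theorem, z^5 = 9^5 * e^(i*5*23*pi/15) = 59049 * (cos(23*pi/3) + i*sin(23*pi/3))
Step 2: |z|^5 = 9^5 = 59049
Step 3: Reduce the angle mod 2*pi: 23*pi/3 - 6*pi = 5*pi/3
Step 4: cos(5*pi/3) = 1/2
Step 5: Re(z^5) = 59049 * 1/2 = 59049/2

59049/2


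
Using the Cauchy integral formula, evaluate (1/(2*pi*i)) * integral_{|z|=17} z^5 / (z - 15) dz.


Step 1: f(z) = z^5, a = 15 is inside |z| = 17
Step 2: By Cauchy integral formula: (1/(2pi*i)) * integral = f(a)
Step 3: f(15) = 15^5 = 759375

759375


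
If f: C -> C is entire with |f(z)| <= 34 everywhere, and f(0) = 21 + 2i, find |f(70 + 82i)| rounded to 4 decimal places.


Step 1: By Liouville's theorem, a bounded entire function is constant.
Step 2: f(z) = f(0) = 21 + 2i for all z.
Step 3: |f(w)| = |21 + 2i| = sqrt(441 + 4)
Step 4: = 21.095

21.095


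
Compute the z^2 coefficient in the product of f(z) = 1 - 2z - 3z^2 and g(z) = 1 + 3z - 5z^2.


Step 1: z^2 term in f*g comes from: (1)*(-5z^2) + (-2z)*(3z) + (-3z^2)*(1)
Step 2: = -5 - 6 - 3
Step 3: = -14

-14


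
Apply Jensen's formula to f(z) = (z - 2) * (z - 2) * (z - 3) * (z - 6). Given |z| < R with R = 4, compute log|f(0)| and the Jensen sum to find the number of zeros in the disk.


Jensen's formula: (1/2pi)*integral log|f(Re^it)|dt = log|f(0)| + sum_{|a_k|<R} log(R/|a_k|)
Step 1: f(0) = (-2) * (-2) * (-3) * (-6) = 72
Step 2: log|f(0)| = log|2| + log|2| + log|3| + log|6| = 4.2767
Step 3: Zeros inside |z| < 4: 2, 2, 3
Step 4: Jensen sum = log(4/2) + log(4/2) + log(4/3) = 1.674
Step 5: n(R) = number of terms in the Jensen sum = count of zeros inside |z| < 4 = 3

3


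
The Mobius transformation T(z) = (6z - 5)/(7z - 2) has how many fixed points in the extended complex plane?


Step 1: Fixed points satisfy T(z) = z
Step 2: 7z^2 - 8z + 5 = 0
Step 3: Discriminant = (-8)^2 - 4*7*5 = -76
Step 4: Number of fixed points = 2

2


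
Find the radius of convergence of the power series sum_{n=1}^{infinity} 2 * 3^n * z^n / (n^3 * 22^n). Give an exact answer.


Step 1: General term a_n = 2 * 3^n / (n^3 * 22^n)
Step 2: By the root test, |a_n|^(1/n) = 2^(1/n) * 3 / (n^(3/n) * 22) -> 3/22 as n -> infinity (since 2^(1/n) -> 1 and n^(3/n) -> 1)
Step 3: R = 1/lim|a_n|^(1/n) = 22/3

22/3


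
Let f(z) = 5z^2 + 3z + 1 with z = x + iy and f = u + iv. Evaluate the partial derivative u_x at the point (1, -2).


Step 1: f(z) = 5(x+iy)^2 + 3(x+iy) + 1
Step 2: u = 5(x^2 - y^2) + 3x + 1
Step 3: u_x = 10x + 3
Step 4: At (1, -2): u_x = 10 + 3 = 13

13


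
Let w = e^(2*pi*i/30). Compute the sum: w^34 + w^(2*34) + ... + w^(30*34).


Step 1: The sum sum_{j=1}^{n} w^(k*j) equals n if n | k, else 0.
Step 2: Here n = 30, k = 34
Step 3: Does n divide k? 30 | 34 -> False
Step 4: Sum = 0

0


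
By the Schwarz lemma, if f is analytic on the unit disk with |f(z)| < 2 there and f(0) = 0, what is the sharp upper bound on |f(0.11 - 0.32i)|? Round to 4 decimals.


Step 1: g = f/2 maps D -> D with g(0) = 0, so by the Schwarz lemma |g(z)| <= |z|, i.e. |f(z)| <= 2|z|; this is sharp (f(z) = 2z).
Step 2: |z0|^2 = 0.11^2 + (-0.32)^2 = 0.1145
Step 3: |z0| = sqrt(0.1145) = 0.338378
Step 4: Best bound = 2 * |z0| = 2 * 0.338378 = 0.6768

0.6768


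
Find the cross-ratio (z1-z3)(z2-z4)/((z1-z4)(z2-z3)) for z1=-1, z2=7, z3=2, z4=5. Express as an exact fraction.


Step 1: (z1-z3)(z2-z4) = (-3) * 2 = -6
Step 2: (z1-z4)(z2-z3) = (-6) * 5 = -30
Step 3: Cross-ratio = 6/30 = 1/5

1/5


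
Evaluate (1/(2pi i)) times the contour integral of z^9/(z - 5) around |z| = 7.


Step 1: f(z) = z^9, a = 5 is inside |z| = 7
Step 2: By Cauchy integral formula: (1/(2pi*i)) * integral = f(a)
Step 3: f(5) = 5^9 = 1953125

1953125


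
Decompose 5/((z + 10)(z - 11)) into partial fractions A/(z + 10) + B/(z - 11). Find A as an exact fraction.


Step 1: Multiply both sides by (z + 10) and set z = -10
Step 2: A = 5 / (-10 - 11)
Step 3: A = 5 / (-21)
Step 4: A = -5/21

-5/21


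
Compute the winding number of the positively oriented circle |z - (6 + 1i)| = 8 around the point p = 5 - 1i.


Step 1: Center c = (6, 1), radius = 8
Step 2: |p - c|^2 = (-1)^2 + (-2)^2 = 5
Step 3: r^2 = 64
Step 4: |p-c| < r so winding number = 1

1


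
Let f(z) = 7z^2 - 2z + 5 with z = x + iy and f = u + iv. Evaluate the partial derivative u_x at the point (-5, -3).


Step 1: f(z) = 7(x+iy)^2 - 2(x+iy) + 5
Step 2: u = 7(x^2 - y^2) - 2x + 5
Step 3: u_x = 14x - 2
Step 4: At (-5, -3): u_x = -70 - 2 = -72

-72


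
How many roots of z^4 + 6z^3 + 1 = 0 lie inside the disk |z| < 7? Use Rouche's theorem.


Step 1: On |z| = 7 the three terms have sizes |z^4| = 7^4 = 2401, |6z^3| = 6*7^3 = 2058, |1| = 1
Step 2: The dominant term is g(z) = z^4; let h(z) = 6z^3 + 1 so f = g + h
Step 3: On |z| = 7: |g| = 2401 and |h| <= 2058 + 1 = 2059
Step 4: Since 2401 > 2059, |h| < |g| on |z| = 7, so by Rouche f has the same number of zeros as g inside |z| < 7
Step 5: g(z) = z^4 has 4 zeros (all at the origin) inside |z| < 7. Answer = 4

4


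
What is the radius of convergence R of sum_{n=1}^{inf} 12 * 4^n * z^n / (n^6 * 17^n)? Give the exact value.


Step 1: General term a_n = 12 * 4^n / (n^6 * 17^n)
Step 2: By the root test, |a_n|^(1/n) = 12^(1/n) * 4 / (n^(6/n) * 17) -> 4/17 as n -> infinity (since 12^(1/n) -> 1 and n^(6/n) -> 1)
Step 3: R = 1/lim|a_n|^(1/n) = 17/4

17/4


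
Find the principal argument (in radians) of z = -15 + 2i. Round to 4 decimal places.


Step 1: z = -15 + 2i
Step 2: arg(z) = atan2(2, -15)
Step 3: arg(z) = 3.009

3.009


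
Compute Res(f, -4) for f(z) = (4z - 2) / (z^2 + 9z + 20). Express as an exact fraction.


Step 1: Q(z) = z^2 + 9z + 20 = (z + 4)(z + 5)
Step 2: Q'(z) = 2z + 9
Step 3: Q'(-4) = 1, P(-4) = -18
Step 4: Res = P(-4)/Q'(-4) = -18/1 = -18

-18


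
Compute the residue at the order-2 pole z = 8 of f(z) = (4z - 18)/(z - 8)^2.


Step 1: Pole of order 2 at z = 8
Step 2: Res = lim d/dz [(z - 8)^2 * f(z)] as z -> 8
Step 3: (z - 8)^2 * f(z) = 4z - 18
Step 4: d/dz[4z - 18] = 4

4


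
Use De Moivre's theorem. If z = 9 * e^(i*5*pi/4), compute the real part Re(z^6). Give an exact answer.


Step 1: By De Moivre's theorem, z^6 = 9^6 * e^(i*6*5*pi/4) = 531441 * (cos(15*pi/2) + i*sin(15*pi/2))
Step 2: |z|^6 = 9^6 = 531441
Step 3: Reduce the angle mod 2*pi: 15*pi/2 - 6*pi = 3*pi/2
Step 4: cos(3*pi/2) = 0
Step 5: Re(z^6) = 531441 * 0 = 0

0


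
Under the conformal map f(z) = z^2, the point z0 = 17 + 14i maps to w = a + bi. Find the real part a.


Step 1: z0 = 17 + 14i
Step 2: z0^2 = 17^2 - 14^2 + 476i
Step 3: real part = 289 - 196 = 93

93


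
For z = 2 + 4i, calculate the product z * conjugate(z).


Step 1: conj(z) = 2 - 4i
Step 2: z * conj(z) = 2^2 + 4^2
Step 3: = 4 + 16 = 20

20


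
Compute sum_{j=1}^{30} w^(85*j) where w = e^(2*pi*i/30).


Step 1: The sum sum_{j=1}^{n} w^(k*j) equals n if n | k, else 0.
Step 2: Here n = 30, k = 85
Step 3: Does n divide k? 30 | 85 -> False
Step 4: Sum = 0

0


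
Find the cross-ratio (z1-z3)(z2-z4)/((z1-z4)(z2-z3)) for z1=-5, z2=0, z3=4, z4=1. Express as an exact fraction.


Step 1: (z1-z3)(z2-z4) = (-9) * (-1) = 9
Step 2: (z1-z4)(z2-z3) = (-6) * (-4) = 24
Step 3: Cross-ratio = 9/24 = 3/8

3/8


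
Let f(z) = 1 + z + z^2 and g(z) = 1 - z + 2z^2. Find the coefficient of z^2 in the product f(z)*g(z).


Step 1: z^2 term in f*g comes from: (1)*(2z^2) + (z)*(-z) + (z^2)*(1)
Step 2: = 2 - 1 + 1
Step 3: = 2

2


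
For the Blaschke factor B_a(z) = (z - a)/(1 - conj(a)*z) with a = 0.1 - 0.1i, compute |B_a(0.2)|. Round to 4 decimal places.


Step 1: Numerator z0 - a = 0.2 - (0.1 - 0.1i) = 0.1 + 0.1i
Step 2: Denominator 1 - conj(a)*z0 = 1 - (0.1 + 0.1i)*0.2 = 0.98 - 0.02i
Step 3: |z0 - a|^2 = 0.1^2 + 0.1^2 = 0.02; |1 - conj(a)*z0|^2 = 0.98^2 + (-0.02)^2 = 0.9608
Step 4: |B_a(0.2)| = sqrt(0.02 / 0.9608) = sqrt(0.020816)
Step 5: = 0.1443

0.1443


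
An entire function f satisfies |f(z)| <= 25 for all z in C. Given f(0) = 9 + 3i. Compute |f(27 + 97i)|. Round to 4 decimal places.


Step 1: By Liouville's theorem, a bounded entire function is constant.
Step 2: f(z) = f(0) = 9 + 3i for all z.
Step 3: |f(w)| = |9 + 3i| = sqrt(81 + 9)
Step 4: = 9.4868

9.4868


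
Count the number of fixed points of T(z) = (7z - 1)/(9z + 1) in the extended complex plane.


Step 1: Fixed points satisfy T(z) = z
Step 2: 9z^2 - 6z + 1 = 0
Step 3: Discriminant = (-6)^2 - 4*9*1 = 0
Step 4: Number of fixed points = 1

1


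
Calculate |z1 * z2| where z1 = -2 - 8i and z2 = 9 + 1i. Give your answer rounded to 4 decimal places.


Step 1: |z1| = sqrt((-2)^2 + (-8)^2) = sqrt(68)
Step 2: |z2| = sqrt(9^2 + 1^2) = sqrt(82)
Step 3: |z1*z2| = |z1|*|z2| = sqrt(68) * sqrt(82) = sqrt(68 * 82) = sqrt(5576)
Step 4: = 74.6726

74.6726


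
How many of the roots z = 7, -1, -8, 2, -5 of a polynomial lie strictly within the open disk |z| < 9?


Step 1: Check each root:
  z = 7: |7| = 7 < 9
  z = -1: |-1| = 1 < 9
  z = -8: |-8| = 8 < 9
  z = 2: |2| = 2 < 9
  z = -5: |-5| = 5 < 9
Step 2: Count = 5

5


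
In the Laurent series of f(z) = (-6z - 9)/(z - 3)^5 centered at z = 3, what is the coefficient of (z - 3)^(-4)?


Step 1: Write the numerator in powers of (z - 3): -6z - 9 = -6(z - 3) + (-6*3 - 9) = -6(z - 3) - 27
Step 2: Divide by (z - 3)^5: f(z) = -27(z - 3)^(-5) - 6(z - 3)^(-4)
Step 3: This finite sum is the Laurent series of f about z = 3.
Step 4: Coefficient of (z - 3)^(-4) = coefficient of (z - 3) in the re-centred numerator = -6

-6


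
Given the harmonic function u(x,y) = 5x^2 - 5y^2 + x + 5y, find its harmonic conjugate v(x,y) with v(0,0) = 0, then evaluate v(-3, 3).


Step 1: v_x = -u_y = 10y - 5
Step 2: v_y = u_x = 10x + 1
Step 3: v = 10xy - 5x + y + C
Step 4: v(0,0) = 0 => C = 0
Step 5: v(-3, 3) = -72

-72


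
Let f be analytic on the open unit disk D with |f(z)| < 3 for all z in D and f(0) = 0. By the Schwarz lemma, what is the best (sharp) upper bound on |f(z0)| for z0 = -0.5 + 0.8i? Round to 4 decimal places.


Step 1: g = f/3 maps D -> D with g(0) = 0, so by the Schwarz lemma |g(z)| <= |z|, i.e. |f(z)| <= 3|z|; this is sharp (f(z) = 3z).
Step 2: |z0|^2 = (-0.5)^2 + 0.8^2 = 0.89
Step 3: |z0| = sqrt(0.89) = 0.943398
Step 4: Best bound = 3 * |z0| = 3 * 0.943398 = 2.8302

2.8302


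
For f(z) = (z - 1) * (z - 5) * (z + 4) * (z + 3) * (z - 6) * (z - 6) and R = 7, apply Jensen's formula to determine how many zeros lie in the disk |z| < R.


Jensen's formula: (1/2pi)*integral log|f(Re^it)|dt = log|f(0)| + sum_{|a_k|<R} log(R/|a_k|)
Step 1: f(0) = (-1) * (-5) * 4 * 3 * (-6) * (-6) = 2160
Step 2: log|f(0)| = log|1| + log|5| + log|-4| + log|-3| + log|6| + log|6| = 7.6779
Step 3: Zeros inside |z| < 7: 1, 5, -4, -3, 6, 6
Step 4: Jensen sum = log(7/1) + log(7/5) + log(7/4) + log(7/3) + log(7/6) + log(7/6) = 3.9976
Step 5: n(R) = number of terms in the Jensen sum = count of zeros inside |z| < 7 = 6

6


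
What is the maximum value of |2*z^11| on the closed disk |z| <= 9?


Step 1: On |z| = 9, |f(z)| = 2 * |z|^11 = 2 * 9^11
Step 2: By maximum modulus principle, maximum is on boundary.
Step 3: Maximum = 2 * 31381059609 = 62762119218

62762119218


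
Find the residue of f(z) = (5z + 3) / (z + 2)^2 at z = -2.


Step 1: Pole of order 2 at z = -2
Step 2: Res = lim d/dz [(z + 2)^2 * f(z)] as z -> -2
Step 3: (z + 2)^2 * f(z) = 5z + 3
Step 4: d/dz[5z + 3] = 5

5


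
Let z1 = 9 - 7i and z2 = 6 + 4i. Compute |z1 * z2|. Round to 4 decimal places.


Step 1: |z1| = sqrt(9^2 + (-7)^2) = sqrt(130)
Step 2: |z2| = sqrt(6^2 + 4^2) = sqrt(52)
Step 3: |z1*z2| = |z1|*|z2| = sqrt(130) * sqrt(52) = sqrt(130 * 52) = sqrt(6760)
Step 4: = 82.2192

82.2192


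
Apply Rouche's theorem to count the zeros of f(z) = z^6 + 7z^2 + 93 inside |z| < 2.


Step 1: On |z| = 2 the three terms have sizes |z^6| = 2^6 = 64, |7z^2| = 7*2^2 = 28, |93| = 93
Step 2: The dominant term is g(z) = 93; let h(z) = z^6 + 7z^2 so f = g + h
Step 3: On |z| = 2: |g| = 93 and |h| <= 64 + 28 = 92
Step 4: Since 93 > 92, |h| < |g| on |z| = 2, so by Rouche f has the same number of zeros as g inside |z| < 2
Step 5: g(z) = 93 is a nonzero constant with no zeros inside |z| < 2. Answer = 0

0


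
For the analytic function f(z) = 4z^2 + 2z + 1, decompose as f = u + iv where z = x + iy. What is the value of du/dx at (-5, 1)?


Step 1: f(z) = 4(x+iy)^2 + 2(x+iy) + 1
Step 2: u = 4(x^2 - y^2) + 2x + 1
Step 3: u_x = 8x + 2
Step 4: At (-5, 1): u_x = -40 + 2 = -38

-38


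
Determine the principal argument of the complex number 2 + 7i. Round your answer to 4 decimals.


Step 1: z = 2 + 7i
Step 2: arg(z) = atan2(7, 2)
Step 3: arg(z) = 1.2925

1.2925


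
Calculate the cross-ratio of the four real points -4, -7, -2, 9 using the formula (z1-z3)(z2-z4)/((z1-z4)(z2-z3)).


Step 1: (z1-z3)(z2-z4) = (-2) * (-16) = 32
Step 2: (z1-z4)(z2-z3) = (-13) * (-5) = 65
Step 3: Cross-ratio = 32/65 = 32/65

32/65


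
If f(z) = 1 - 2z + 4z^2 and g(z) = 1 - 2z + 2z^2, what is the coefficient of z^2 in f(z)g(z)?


Step 1: z^2 term in f*g comes from: (1)*(2z^2) + (-2z)*(-2z) + (4z^2)*(1)
Step 2: = 2 + 4 + 4
Step 3: = 10

10


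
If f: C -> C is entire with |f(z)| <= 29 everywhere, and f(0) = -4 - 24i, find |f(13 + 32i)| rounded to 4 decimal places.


Step 1: By Liouville's theorem, a bounded entire function is constant.
Step 2: f(z) = f(0) = -4 - 24i for all z.
Step 3: |f(w)| = |-4 - 24i| = sqrt(16 + 576)
Step 4: = 24.3311

24.3311


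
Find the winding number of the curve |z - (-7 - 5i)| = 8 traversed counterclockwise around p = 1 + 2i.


Step 1: Center c = (-7, -5), radius = 8
Step 2: |p - c|^2 = 8^2 + 7^2 = 113
Step 3: r^2 = 64
Step 4: |p-c| > r so winding number = 0

0


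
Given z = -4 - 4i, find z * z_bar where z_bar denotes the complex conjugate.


Step 1: conj(z) = -4 + 4i
Step 2: z * conj(z) = (-4)^2 + (-4)^2
Step 3: = 16 + 16 = 32

32


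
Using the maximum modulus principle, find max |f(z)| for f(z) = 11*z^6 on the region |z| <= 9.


Step 1: On |z| = 9, |f(z)| = 11 * |z|^6 = 11 * 9^6
Step 2: By maximum modulus principle, maximum is on boundary.
Step 3: Maximum = 11 * 531441 = 5845851

5845851


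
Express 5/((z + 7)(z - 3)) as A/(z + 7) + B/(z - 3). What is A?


Step 1: Multiply both sides by (z + 7) and set z = -7
Step 2: A = 5 / (-7 - 3)
Step 3: A = 5 / (-10)
Step 4: A = -1/2

-1/2


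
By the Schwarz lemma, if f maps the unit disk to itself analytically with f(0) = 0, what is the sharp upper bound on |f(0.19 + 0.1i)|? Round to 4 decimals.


Step 1: Schwarz lemma: if f: D -> D is analytic with f(0) = 0, then |f(z)| <= |z| for all z in D, and this is sharp (f(z) = z).
Step 2: |z0|^2 = 0.19^2 + 0.1^2 = 0.0461
Step 3: |z0| = sqrt(0.0461) = 0.214709
Step 4: Best bound = |z0| = 0.2147

0.2147


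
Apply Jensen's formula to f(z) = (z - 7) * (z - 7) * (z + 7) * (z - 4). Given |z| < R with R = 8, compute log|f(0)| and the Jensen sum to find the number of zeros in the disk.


Jensen's formula: (1/2pi)*integral log|f(Re^it)|dt = log|f(0)| + sum_{|a_k|<R} log(R/|a_k|)
Step 1: f(0) = (-7) * (-7) * 7 * (-4) = -1372
Step 2: log|f(0)| = log|7| + log|7| + log|-7| + log|4| = 7.224
Step 3: Zeros inside |z| < 8: 7, 7, -7, 4
Step 4: Jensen sum = log(8/7) + log(8/7) + log(8/7) + log(8/4) = 1.0937
Step 5: n(R) = number of terms in the Jensen sum = count of zeros inside |z| < 8 = 4

4
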